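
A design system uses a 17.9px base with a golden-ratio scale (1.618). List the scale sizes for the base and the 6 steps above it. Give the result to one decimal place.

17.9px, 29.0px, 46.9px, 75.8px, 122.7px, 198.5px, 321.2px

Step 0: 17.9px
Step 1: 17.9 × 1.618 = 29.0
Step 2: 17.9 × 1.618² = 46.9
Step 3: 17.9 × 1.618³ = 75.8
Step 4: 17.9 × 1.618⁴ = 122.7
Step 5: 17.9 × 1.618⁵ = 198.5
Step 6: 17.9 × 1.618⁶ = 321.2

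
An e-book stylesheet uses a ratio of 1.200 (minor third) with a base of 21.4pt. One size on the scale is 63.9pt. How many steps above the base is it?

6

1.200ⁿ = 63.9 / 21.4 = 2.9860
n = ln(2.9860) / ln(1.200) = 1.0939 / 0.1823 ≈ 6.00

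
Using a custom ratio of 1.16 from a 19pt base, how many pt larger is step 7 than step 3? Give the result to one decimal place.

Step 3: 19.0 × 1.16³ = 29.657pt
Step 7: 19.0 × 1.16⁷ = 53.698pt
Difference: 53.698 − 29.657 = 24.041pt

24.0pt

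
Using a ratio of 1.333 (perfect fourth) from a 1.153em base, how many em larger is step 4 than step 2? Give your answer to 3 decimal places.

Step 2: 1.153 × 1.333² = 2.04875em
Step 4: 1.153 × 1.333⁴ = 3.64041em
Difference: 3.64041 − 2.04875 = 1.59166em

1.592em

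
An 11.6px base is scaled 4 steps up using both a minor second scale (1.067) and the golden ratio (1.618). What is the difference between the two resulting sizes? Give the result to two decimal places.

64.47px

Minor second: 11.6 × 1.067⁴ = 15.0354px
Golden ratio: 11.6 × 1.618⁴ = 79.5009px
Difference: 79.5009 − 15.0354 = 64.4655px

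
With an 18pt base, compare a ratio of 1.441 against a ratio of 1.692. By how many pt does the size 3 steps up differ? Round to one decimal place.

At 1.441: 18.0 × 1.441³ = 53.860pt
At 1.692: 18.0 × 1.692³ = 87.191pt
Difference: 87.191 − 53.860 = 33.331pt

33.3pt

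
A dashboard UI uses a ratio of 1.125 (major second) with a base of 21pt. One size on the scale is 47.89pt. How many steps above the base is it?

1.125ⁿ = 47.89 / 21 = 2.2805
n = ln(2.2805) / ln(1.125) = 0.8244 / 0.1178 ≈ 7.00

7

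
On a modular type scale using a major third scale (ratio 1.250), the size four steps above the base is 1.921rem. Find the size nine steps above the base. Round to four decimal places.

5.8624rem

1.921 × 1.250⁵ = 1.921 × 3.05176 ≈ 5.8624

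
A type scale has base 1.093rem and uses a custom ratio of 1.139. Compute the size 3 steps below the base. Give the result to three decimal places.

Every step multiplies by the scale ratio.
1.093 ÷ 1.139³ = 1.093 ÷ 1.47765 ≈ 0.740

0.740rem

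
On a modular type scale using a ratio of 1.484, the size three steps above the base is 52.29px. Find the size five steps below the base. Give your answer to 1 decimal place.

2.2px

52.29 ÷ 1.484⁸ = 52.29 ÷ 23.52184 ≈ 2.223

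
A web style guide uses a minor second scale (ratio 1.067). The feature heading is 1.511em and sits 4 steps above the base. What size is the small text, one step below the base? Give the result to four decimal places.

1.0926em

1.511 ÷ 1.067⁵ = 1.511 ÷ 1.38300 ≈ 1.0926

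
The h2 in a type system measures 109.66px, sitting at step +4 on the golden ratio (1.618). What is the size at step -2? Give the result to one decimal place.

The gap is -2 − (4) = -6 steps, so the factor is 1.618^-6.
109.66 ÷ 1.618⁶ = 109.66 ÷ 17.94201 ≈ 6.112

6.1px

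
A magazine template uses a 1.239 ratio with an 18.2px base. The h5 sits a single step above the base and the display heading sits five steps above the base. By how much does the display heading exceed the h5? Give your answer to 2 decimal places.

30.59px

Step 1: 18.2 × 1.239 = 22.5498px
Step 5: 18.2 × 1.239⁵ = 53.1408px
Difference: 53.1408 − 22.5498 = 30.5910px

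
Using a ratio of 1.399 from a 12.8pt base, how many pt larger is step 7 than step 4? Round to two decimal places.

Step 4: 12.8 × 1.399⁴ = 49.0321pt
Step 7: 12.8 × 1.399⁷ = 134.2561pt
Difference: 134.2561 − 49.0321 = 85.2240pt

85.22pt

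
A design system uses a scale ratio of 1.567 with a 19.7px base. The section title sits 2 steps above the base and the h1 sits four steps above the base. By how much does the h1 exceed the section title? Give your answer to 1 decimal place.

Step 2: 19.7 × 1.567² = 48.373px
Step 4: 19.7 × 1.567⁴ = 118.780px
Difference: 118.780 − 48.373 = 70.407px

70.4px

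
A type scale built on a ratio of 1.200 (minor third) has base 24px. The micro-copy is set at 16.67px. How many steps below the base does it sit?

2

1.200ⁿ = 24 / 16.67 = 1.4397
n = ln(1.4397) / ln(1.200) = 0.3644 / 0.1823 ≈ 2.00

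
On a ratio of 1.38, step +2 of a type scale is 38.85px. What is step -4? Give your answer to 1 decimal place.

38.85 ÷ 1.38⁶ = 38.85 ÷ 6.90676 ≈ 5.625

5.6px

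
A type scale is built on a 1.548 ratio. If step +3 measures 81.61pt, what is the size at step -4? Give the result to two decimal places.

The gap is -4 − (3) = -7 steps, so the factor is 1.548^-7.
81.61 ÷ 1.548⁷ = 81.61 ÷ 21.30084 ≈ 3.831

3.83pt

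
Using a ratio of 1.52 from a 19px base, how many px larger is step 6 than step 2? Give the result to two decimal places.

Step 2: 19.0 × 1.52² = 43.8976px
Step 6: 19.0 × 1.52⁶ = 234.3231px
Difference: 234.3231 − 43.8976 = 190.4255px

190.43px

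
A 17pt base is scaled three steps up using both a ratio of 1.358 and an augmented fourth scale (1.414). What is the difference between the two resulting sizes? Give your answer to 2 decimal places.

5.49pt

At 1.358: 17.0 × 1.358³ = 42.5744pt
Augmented fourth: 17.0 × 1.414³ = 48.0615pt
Difference: 48.0615 − 42.5744 = 5.4871pt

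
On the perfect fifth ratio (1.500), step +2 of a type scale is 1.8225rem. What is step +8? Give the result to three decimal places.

The gap is 8 − (2) = 6 steps, so the factor is 1.500^6.
1.8225 × 1.500⁶ = 1.8225 × 11.39062 ≈ 20.759

20.759rem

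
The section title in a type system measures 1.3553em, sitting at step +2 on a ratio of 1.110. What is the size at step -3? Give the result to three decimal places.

0.804em

1.3553 ÷ 1.110⁵ = 1.3553 ÷ 1.68506 ≈ 0.804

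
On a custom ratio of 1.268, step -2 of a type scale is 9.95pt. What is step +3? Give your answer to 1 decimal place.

Moving from step -2 to step +3 is 5 steps up, so multiply by r⁵.
9.95 × 1.268⁵ = 9.95 × 3.27790 ≈ 32.615

32.6pt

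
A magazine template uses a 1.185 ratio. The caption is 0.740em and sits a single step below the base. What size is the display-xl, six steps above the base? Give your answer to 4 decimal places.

2.4281em

0.740 × 1.185⁷ = 0.740 × 3.28117 ≈ 2.4281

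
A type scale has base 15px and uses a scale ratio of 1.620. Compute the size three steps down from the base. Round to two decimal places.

A modular type scale is a geometric sequence: sizeₙ = base × rⁿ.
15.0 ÷ 1.620³ = 15.0 ÷ 4.25153 ≈ 3.53

3.53px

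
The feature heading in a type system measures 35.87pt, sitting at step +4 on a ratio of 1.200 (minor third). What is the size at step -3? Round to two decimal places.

The gap is -3 − (4) = -7 steps, so the factor is 1.200^-7.
35.87 ÷ 1.200⁷ = 35.87 ÷ 3.58318 ≈ 10.011

10.01pt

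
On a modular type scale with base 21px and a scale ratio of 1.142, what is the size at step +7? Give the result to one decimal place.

53.2px

Every step multiplies by the scale ratio.
21.0 × 1.142⁷ = 21.0 × 2.53316 ≈ 53.20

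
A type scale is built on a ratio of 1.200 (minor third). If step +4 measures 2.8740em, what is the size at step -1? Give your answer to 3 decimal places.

2.8740 ÷ 1.200⁵ = 2.8740 ÷ 2.48832 ≈ 1.155

1.155em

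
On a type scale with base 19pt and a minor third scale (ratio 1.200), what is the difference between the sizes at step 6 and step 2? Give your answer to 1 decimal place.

29.4pt

Step 2: 19.0 × 1.200² = 27.360pt
Step 6: 19.0 × 1.200⁶ = 56.734pt
Difference: 56.734 − 27.360 = 29.374pt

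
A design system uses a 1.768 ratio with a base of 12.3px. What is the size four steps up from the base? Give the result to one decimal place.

12.3 × 1.768⁴ = 12.3 × 9.77078 ≈ 120.18

120.2px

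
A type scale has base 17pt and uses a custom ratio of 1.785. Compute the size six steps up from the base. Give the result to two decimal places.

17.0 × 1.785⁶ = 17.0 × 32.34665 ≈ 549.89

549.89pt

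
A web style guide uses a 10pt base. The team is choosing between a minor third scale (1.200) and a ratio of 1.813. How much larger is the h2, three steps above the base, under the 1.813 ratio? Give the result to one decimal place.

Minor third: 10.0 × 1.200³ = 17.280pt
At 1.813: 10.0 × 1.813³ = 59.593pt
Difference: 59.593 − 17.280 = 42.313pt

42.3pt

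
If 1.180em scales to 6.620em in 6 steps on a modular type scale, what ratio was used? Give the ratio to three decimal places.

1.333

The ratio satisfies 1.180 × r⁶ = 6.620, so r = (6.620 / 1.180)^(1/6).
r = 5.6102^(1/6) ≈ 1.3330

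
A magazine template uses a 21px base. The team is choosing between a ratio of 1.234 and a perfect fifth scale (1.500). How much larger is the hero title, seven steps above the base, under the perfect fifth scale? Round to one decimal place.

At 1.234: 21.0 × 1.234⁷ = 91.501px
Perfect fifth: 21.0 × 1.500⁷ = 358.805px
Difference: 358.805 − 91.501 = 267.304px

267.3px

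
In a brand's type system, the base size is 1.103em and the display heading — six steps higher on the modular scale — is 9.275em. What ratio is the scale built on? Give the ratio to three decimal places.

1.426

r⁶ = 9.275 / 1.103, so r = (9.275/1.103)^(1/6).
r = 8.4089^(1/6) ≈ 1.4260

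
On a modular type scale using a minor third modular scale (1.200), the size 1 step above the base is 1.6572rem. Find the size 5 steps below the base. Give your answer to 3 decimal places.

0.555rem

The gap is -5 − (1) = -6 steps, so the factor is 1.200^-6.
1.6572 ÷ 1.200⁶ = 1.6572 ÷ 2.98598 ≈ 0.555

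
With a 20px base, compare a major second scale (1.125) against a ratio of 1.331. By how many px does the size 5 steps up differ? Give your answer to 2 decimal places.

47.50px

Major second: 20.0 × 1.125⁵ = 36.0406px
At 1.331: 20.0 × 1.331⁵ = 83.5450px
Difference: 83.5450 − 36.0406 = 47.5044px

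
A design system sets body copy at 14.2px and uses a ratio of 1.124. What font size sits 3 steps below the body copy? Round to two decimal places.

10.00px

14.2 ÷ 1.124³ = 14.2 ÷ 1.42003 ≈ 10.00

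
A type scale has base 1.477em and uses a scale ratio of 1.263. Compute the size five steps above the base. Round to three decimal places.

Each step on a modular scale multiplies by the ratio, so the size n steps from the base is base × ratioⁿ.
1.477 × 1.263⁵ = 1.477 × 3.21378 ≈ 4.747

4.747em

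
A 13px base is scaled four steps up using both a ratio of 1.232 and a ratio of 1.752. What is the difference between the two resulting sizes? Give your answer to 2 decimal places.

At 1.232: 13.0 × 1.232⁴ = 29.9493px
At 1.752: 13.0 × 1.752⁴ = 122.4841px
Difference: 122.4841 − 29.9493 = 92.5348px

92.53px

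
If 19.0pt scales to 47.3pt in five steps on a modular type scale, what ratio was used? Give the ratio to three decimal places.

r⁵ = 47.3 / 19.0, so r = (47.3/19.0)^(1/5).
r = 2.4895^(1/5) ≈ 1.2001

1.200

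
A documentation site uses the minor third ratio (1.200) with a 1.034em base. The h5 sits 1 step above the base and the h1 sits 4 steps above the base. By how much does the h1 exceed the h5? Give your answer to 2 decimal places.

0.90em

Step 1: 1.034 × 1.200 = 1.2408em
Step 4: 1.034 × 1.200⁴ = 2.1441em
Difference: 2.1441 − 1.2408 = 0.9033em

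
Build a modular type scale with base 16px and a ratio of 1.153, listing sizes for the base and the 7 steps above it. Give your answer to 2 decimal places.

Step 0: 16px
Step 1: 16.0 × 1.153 = 18.45
Step 2: 16.0 × 1.153² = 21.27
Step 3: 16.0 × 1.153³ = 24.52
Step 4: 16.0 × 1.153⁴ = 28.28
Step 5: 16.0 × 1.153⁵ = 32.60
Step 6: 16.0 × 1.153⁶ = 37.59
Step 7: 16.0 × 1.153⁷ = 43.34

16.00px, 18.45px, 21.27px, 24.52px, 28.28px, 32.60px, 37.59px, 43.34px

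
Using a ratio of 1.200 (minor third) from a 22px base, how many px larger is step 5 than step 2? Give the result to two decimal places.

Step 2: 22.0 × 1.200² = 31.6800px
Step 5: 22.0 × 1.200⁵ = 54.7430px
Difference: 54.7430 − 31.6800 = 23.0630px

23.06px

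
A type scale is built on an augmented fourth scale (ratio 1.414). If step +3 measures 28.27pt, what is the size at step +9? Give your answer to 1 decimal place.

226.0pt

Moving from step +3 to step +9 is 6 steps up, so multiply by r⁶.
28.27 × 1.414⁶ = 28.27 × 7.99275 ≈ 225.955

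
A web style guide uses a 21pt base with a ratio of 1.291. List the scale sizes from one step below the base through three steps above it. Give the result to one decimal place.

Step -1: 21.0 ÷ 1.291 = 16.3
Step 0: 21pt
Step 1: 21.0 × 1.291 = 27.1
Step 2: 21.0 × 1.291² = 35.0
Step 3: 21.0 × 1.291³ = 45.2

16.3pt, 21.0pt, 27.1pt, 35.0pt, 45.2pt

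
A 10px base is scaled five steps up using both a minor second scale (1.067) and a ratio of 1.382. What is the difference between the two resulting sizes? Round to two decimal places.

Minor second: 10.0 × 1.067⁵ = 13.8300px
At 1.382: 10.0 × 1.382⁵ = 50.4127px
Difference: 50.4127 − 13.8300 = 36.5827px

36.58px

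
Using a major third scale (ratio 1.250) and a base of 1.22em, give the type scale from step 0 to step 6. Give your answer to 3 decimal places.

1.220em, 1.525em, 1.906em, 2.383em, 2.979em, 3.723em, 4.654em

Step 0: 1.22em
Step 1: 1.22 × 1.250 = 1.525
Step 2: 1.22 × 1.250² = 1.906
Step 3: 1.22 × 1.250³ = 2.383
Step 4: 1.22 × 1.250⁴ = 2.979
Step 5: 1.22 × 1.250⁵ = 3.723
Step 6: 1.22 × 1.250⁶ = 4.654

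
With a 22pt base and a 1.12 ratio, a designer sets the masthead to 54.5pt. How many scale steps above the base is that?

1.12ⁿ = 54.5 / 22 = 2.4773
n = ln(2.4773) / ln(1.12) = 0.9072 / 0.1133 ≈ 8.00

8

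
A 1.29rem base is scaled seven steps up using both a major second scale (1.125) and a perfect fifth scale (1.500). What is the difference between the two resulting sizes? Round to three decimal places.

19.099rem

Major second: 1.29 × 1.125⁷ = 2.94210rem
Perfect fifth: 1.29 × 1.500⁷ = 22.04086rem
Difference: 22.04086 − 2.94210 = 19.09876rem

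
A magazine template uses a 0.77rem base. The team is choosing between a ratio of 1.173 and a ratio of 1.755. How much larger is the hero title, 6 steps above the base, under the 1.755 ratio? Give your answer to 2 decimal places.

At 1.173: 0.77 × 1.173⁶ = 2.0058rem
At 1.755: 0.77 × 1.755⁶ = 22.4985rem
Difference: 22.4985 − 2.0058 = 20.4927rem

20.49rem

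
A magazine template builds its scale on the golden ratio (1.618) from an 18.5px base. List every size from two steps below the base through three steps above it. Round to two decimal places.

Step -2: 18.5 ÷ 1.618² = 7.07
Step -1: 18.5 ÷ 1.618 = 11.43
Step 0: 18.5px
Step 1: 18.5 × 1.618 = 29.93
Step 2: 18.5 × 1.618² = 48.43
Step 3: 18.5 × 1.618³ = 78.36

7.07px, 11.43px, 18.50px, 29.93px, 48.43px, 78.36px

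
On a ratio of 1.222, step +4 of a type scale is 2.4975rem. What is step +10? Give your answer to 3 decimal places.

8.316rem

Moving from step +4 to step +10 is 6 steps up, so multiply by r⁶.
2.4975 × 1.222⁶ = 2.4975 × 3.32987 ≈ 8.316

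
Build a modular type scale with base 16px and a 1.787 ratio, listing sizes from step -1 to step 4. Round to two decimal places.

8.95px, 16.00px, 28.59px, 51.09px, 91.30px, 163.16px

Step -1: 16.0 ÷ 1.787 = 8.95
Step 0: 16px
Step 1: 16.0 × 1.787 = 28.59
Step 2: 16.0 × 1.787² = 51.09
Step 3: 16.0 × 1.787³ = 91.30
Step 4: 16.0 × 1.787⁴ = 163.16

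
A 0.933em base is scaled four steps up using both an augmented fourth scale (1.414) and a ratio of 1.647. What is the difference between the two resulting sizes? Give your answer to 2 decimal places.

3.14em

Augmented fourth: 0.933 × 1.414⁴ = 3.7297em
At 1.647: 0.933 × 1.647⁴ = 6.8652em
Difference: 6.8652 − 3.7297 = 3.1355em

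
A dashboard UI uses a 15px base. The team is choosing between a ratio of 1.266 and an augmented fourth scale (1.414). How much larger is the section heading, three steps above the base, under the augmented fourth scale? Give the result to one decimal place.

12.0px

At 1.266: 15.0 × 1.266³ = 30.436px
Augmented fourth: 15.0 × 1.414³ = 42.407px
Difference: 42.407 − 30.436 = 11.971px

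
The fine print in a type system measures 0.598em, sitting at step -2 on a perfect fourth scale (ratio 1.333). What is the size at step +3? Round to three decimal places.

0.598 × 1.333⁵ = 0.598 × 4.20873 ≈ 2.517

2.517em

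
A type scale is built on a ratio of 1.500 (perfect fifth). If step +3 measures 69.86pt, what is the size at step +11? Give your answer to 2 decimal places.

1790.44pt

Moving from step +3 to step +11 is 8 steps up, so multiply by r⁸.
69.86 × 1.500⁸ = 69.86 × 25.62891 ≈ 1790.435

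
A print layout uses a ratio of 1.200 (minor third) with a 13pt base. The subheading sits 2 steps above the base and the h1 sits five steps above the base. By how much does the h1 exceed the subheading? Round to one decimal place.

13.6pt

Step 2: 13.0 × 1.200² = 18.720pt
Step 5: 13.0 × 1.200⁵ = 32.348pt
Difference: 32.348 − 18.720 = 13.628pt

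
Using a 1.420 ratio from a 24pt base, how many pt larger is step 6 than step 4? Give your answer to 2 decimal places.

99.18pt

Step 4: 24.0 × 1.420⁴ = 97.5809pt
Step 6: 24.0 × 1.420⁶ = 196.7620pt
Difference: 196.7620 − 97.5809 = 99.1811pt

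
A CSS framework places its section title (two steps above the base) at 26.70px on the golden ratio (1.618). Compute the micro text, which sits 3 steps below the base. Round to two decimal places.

26.70 ÷ 1.618⁵ = 26.70 ÷ 11.08901 ≈ 2.408

2.41px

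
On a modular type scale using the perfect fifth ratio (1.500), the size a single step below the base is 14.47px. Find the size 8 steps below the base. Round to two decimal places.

The gap is -8 − (-1) = -7 steps, so the factor is 1.500^-7.
14.47 ÷ 1.500⁷ = 14.47 ÷ 17.08594 ≈ 0.847

0.85px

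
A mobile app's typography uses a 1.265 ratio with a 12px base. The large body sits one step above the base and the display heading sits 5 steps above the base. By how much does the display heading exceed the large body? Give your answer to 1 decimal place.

23.7px

Step 1: 12.0 × 1.265 = 15.180px
Step 5: 12.0 × 1.265⁵ = 38.872px
Difference: 38.872 − 15.180 = 23.692px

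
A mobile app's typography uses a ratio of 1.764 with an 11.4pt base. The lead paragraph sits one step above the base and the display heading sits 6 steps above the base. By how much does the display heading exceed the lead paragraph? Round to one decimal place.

Step 1: 11.4 × 1.764 = 20.110pt
Step 6: 11.4 × 1.764⁶ = 343.476pt
Difference: 343.476 − 20.110 = 323.366pt

323.4pt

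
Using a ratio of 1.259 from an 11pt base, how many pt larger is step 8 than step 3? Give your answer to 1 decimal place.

47.5pt

Step 3: 11.0 × 1.259³ = 21.952pt
Step 8: 11.0 × 1.259⁸ = 69.438pt
Difference: 69.438 − 21.952 = 47.486pt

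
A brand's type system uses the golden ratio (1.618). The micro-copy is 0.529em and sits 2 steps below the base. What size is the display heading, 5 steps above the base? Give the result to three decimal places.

The gap is 5 − (-2) = 7 steps, so the factor is 1.618^7.
0.529 × 1.618⁷ = 0.529 × 29.03017 ≈ 15.357

15.357em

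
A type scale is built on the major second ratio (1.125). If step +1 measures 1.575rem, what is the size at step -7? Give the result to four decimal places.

1.575 ÷ 1.125⁸ = 1.575 ÷ 2.56578 ≈ 0.6138

0.6138rem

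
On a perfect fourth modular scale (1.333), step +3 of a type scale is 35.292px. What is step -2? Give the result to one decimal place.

The gap is -2 − (3) = -5 steps, so the factor is 1.333^-5.
35.292 ÷ 1.333⁵ = 35.292 ÷ 4.20873 ≈ 8.385

8.4px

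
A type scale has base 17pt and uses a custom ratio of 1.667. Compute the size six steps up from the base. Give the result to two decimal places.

364.81pt

17.0 × 1.667⁶ = 17.0 × 21.45920 ≈ 364.81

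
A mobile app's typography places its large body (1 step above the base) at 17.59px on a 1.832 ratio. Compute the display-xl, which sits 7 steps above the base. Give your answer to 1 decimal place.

665.0px

17.59 × 1.832⁶ = 17.59 × 37.80531 ≈ 664.995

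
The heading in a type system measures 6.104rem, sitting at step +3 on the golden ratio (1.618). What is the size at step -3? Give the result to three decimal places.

0.340rem

6.104 ÷ 1.618⁶ = 6.104 ÷ 17.94201 ≈ 0.340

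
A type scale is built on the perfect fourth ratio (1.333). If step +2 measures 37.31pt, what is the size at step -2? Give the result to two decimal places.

11.82pt

The gap is -2 − (2) = -4 steps, so the factor is 1.333^-4.
37.31 ÷ 1.333⁴ = 37.31 ÷ 3.15733 ≈ 11.817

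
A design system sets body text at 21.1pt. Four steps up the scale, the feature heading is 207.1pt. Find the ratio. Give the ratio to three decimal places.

r⁴ = 207.1 / 21.1, so r = (207.1/21.1)^(1/4).
r = 9.8152^(1/4) ≈ 1.7700

1.770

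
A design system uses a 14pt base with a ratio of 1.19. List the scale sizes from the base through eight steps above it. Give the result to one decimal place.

14.0pt, 16.7pt, 19.8pt, 23.6pt, 28.1pt, 33.4pt, 39.8pt, 47.3pt, 56.3pt

Step 0: 14pt
Step 1: 14.0 × 1.19 = 16.7
Step 2: 14.0 × 1.19² = 19.8
Step 3: 14.0 × 1.19³ = 23.6
Step 4: 14.0 × 1.19⁴ = 28.1
Step 5: 14.0 × 1.19⁵ = 33.4
Step 6: 14.0 × 1.19⁶ = 39.8
Step 7: 14.0 × 1.19⁷ = 47.3
Step 8: 14.0 × 1.19⁸ = 56.3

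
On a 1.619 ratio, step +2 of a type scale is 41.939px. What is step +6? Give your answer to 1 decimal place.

Moving from step +2 to step +6 is 4 steps up, so multiply by r⁴.
41.939 × 1.619⁴ = 41.939 × 6.87048 ≈ 288.141

288.1px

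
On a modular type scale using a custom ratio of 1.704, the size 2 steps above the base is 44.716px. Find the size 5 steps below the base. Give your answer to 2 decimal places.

1.07px

Moving from step +2 to step -5 is 7 steps down, so divide by r⁷.
44.716 ÷ 1.704⁷ = 44.716 ÷ 41.71451 ≈ 1.072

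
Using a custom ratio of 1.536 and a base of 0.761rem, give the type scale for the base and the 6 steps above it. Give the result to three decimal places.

0.761rem, 1.169rem, 1.795rem, 2.758rem, 4.236rem, 6.506rem, 9.994rem

Step 0: 0.761rem
Step 1: 0.761 × 1.536 = 1.169
Step 2: 0.761 × 1.536² = 1.795
Step 3: 0.761 × 1.536³ = 2.758
Step 4: 0.761 × 1.536⁴ = 4.236
Step 5: 0.761 × 1.536⁵ = 6.506
Step 6: 0.761 × 1.536⁶ = 9.994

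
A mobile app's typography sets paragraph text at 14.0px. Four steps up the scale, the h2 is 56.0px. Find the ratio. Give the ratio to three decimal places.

The ratio satisfies 14.0 × r⁴ = 56.0, so r = (56.0 / 14.0)^(1/4).
r = 4.0000^(1/4) ≈ 1.4142

1.414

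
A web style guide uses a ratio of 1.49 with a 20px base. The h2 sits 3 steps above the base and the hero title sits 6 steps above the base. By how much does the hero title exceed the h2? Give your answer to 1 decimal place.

152.7px

Step 3: 20.0 × 1.49³ = 66.159px
Step 6: 20.0 × 1.49⁶ = 218.851px
Difference: 218.851 − 66.159 = 152.692px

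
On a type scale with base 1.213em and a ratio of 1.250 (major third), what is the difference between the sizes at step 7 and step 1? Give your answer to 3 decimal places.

4.268em

Step 1: 1.213 × 1.250 = 1.51625em
Step 7: 1.213 × 1.250⁷ = 5.78403em
Difference: 5.78403 − 1.51625 = 4.26778em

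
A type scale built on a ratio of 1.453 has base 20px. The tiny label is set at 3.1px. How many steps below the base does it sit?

5

1.453ⁿ = 20 / 3.1 = 6.4516
n = ln(6.4516) / ln(1.453) = 1.8643 / 0.3736 ≈ 4.99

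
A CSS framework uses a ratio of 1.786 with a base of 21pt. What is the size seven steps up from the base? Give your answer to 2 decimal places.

1217.28pt

A modular type scale is a geometric sequence: sizeₙ = base × rⁿ.
21.0 × 1.786⁷ = 21.0 × 57.96558 ≈ 1217.28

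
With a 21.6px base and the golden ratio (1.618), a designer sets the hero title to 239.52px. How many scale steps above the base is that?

1.618ⁿ = 239.52 / 21.6 = 11.0889
n = ln(11.0889) / ln(1.618) = 2.4059 / 0.4812 ≈ 5.00

5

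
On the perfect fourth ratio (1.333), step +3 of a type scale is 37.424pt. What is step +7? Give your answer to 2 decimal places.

37.424 × 1.333⁴ = 37.424 × 3.15733 ≈ 118.160

118.16pt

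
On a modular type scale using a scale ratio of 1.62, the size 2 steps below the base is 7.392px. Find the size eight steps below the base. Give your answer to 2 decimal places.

0.41px

Moving from step -2 to step -8 is 6 steps down, so divide by r⁶.
7.392 ÷ 1.62⁶ = 7.392 ÷ 18.07549 ≈ 0.409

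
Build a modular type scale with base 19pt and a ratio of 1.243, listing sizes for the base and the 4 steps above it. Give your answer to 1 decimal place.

19.0pt, 23.6pt, 29.4pt, 36.5pt, 45.4pt

Step 0: 19pt
Step 1: 19.0 × 1.243 = 23.6
Step 2: 19.0 × 1.243² = 29.4
Step 3: 19.0 × 1.243³ = 36.5
Step 4: 19.0 × 1.243⁴ = 45.4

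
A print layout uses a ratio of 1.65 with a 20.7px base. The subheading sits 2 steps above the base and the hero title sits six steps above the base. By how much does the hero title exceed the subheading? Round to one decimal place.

361.4px

Step 2: 20.7 × 1.65² = 56.356px
Step 6: 20.7 × 1.65⁶ = 417.709px
Difference: 417.709 − 56.356 = 361.353px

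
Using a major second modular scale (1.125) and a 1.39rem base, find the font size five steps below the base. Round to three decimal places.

1.39 ÷ 1.125⁵ = 1.39 ÷ 1.80203 ≈ 0.771

0.771rem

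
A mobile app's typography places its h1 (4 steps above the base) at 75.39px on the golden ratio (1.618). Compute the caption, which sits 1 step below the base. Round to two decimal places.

6.80px

75.39 ÷ 1.618⁵ = 75.39 ÷ 11.08901 ≈ 6.799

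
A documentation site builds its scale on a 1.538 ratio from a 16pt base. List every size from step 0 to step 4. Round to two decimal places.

Step 0: 16pt
Step 1: 16.0 × 1.538 = 24.61
Step 2: 16.0 × 1.538² = 37.85
Step 3: 16.0 × 1.538³ = 58.21
Step 4: 16.0 × 1.538⁴ = 89.53

16.00pt, 24.61pt, 37.85pt, 58.21pt, 89.53pt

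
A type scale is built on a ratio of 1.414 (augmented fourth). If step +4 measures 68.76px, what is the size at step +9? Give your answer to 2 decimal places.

Moving from step +4 to step +9 is 5 steps up, so multiply by r⁵.
68.76 × 1.414⁵ = 68.76 × 5.65258 ≈ 388.672

388.67px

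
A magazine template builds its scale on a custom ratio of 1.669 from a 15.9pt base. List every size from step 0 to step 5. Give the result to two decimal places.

15.90pt, 26.54pt, 44.29pt, 73.92pt, 123.37pt, 205.91pt

Step 0: 15.9pt
Step 1: 15.9 × 1.669 = 26.54
Step 2: 15.9 × 1.669² = 44.29
Step 3: 15.9 × 1.669³ = 73.92
Step 4: 15.9 × 1.669⁴ = 123.37
Step 5: 15.9 × 1.669⁵ = 205.91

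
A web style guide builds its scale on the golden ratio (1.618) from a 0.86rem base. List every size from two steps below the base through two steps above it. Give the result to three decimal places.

0.329rem, 0.532rem, 0.860rem, 1.391rem, 2.251rem

Step -2: 0.86 ÷ 1.618² = 0.329
Step -1: 0.86 ÷ 1.618 = 0.532
Step 0: 0.86rem
Step 1: 0.86 × 1.618 = 1.391
Step 2: 0.86 × 1.618² = 2.251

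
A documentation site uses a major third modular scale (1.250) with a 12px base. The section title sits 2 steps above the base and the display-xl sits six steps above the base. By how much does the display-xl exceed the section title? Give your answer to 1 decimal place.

27.0px

Step 2: 12.0 × 1.250² = 18.750px
Step 6: 12.0 × 1.250⁶ = 45.776px
Difference: 45.776 − 18.750 = 27.026px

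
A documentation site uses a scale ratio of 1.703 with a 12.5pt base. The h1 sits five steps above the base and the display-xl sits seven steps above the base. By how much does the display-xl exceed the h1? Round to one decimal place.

340.2pt

Step 5: 12.5 × 1.703⁵ = 179.054pt
Step 7: 12.5 × 1.703⁷ = 519.293pt
Difference: 519.293 − 179.054 = 340.239pt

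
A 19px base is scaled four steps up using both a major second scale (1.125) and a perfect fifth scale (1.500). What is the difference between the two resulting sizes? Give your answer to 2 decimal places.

Major second: 19.0 × 1.125⁴ = 30.4343px
Perfect fifth: 19.0 × 1.500⁴ = 96.1875px
Difference: 96.1875 − 30.4343 = 65.7532px

65.75px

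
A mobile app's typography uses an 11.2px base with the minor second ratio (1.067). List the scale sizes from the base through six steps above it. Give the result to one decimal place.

11.2px, 12.0px, 12.8px, 13.6px, 14.5px, 15.5px, 16.5px

Step 0: 11.2px
Step 1: 11.2 × 1.067 = 12.0
Step 2: 11.2 × 1.067² = 12.8
Step 3: 11.2 × 1.067³ = 13.6
Step 4: 11.2 × 1.067⁴ = 14.5
Step 5: 11.2 × 1.067⁵ = 15.5
Step 6: 11.2 × 1.067⁶ = 16.5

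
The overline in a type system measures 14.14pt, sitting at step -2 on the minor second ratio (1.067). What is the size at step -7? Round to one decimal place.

14.14 ÷ 1.067⁵ = 14.14 ÷ 1.38300 ≈ 10.224

10.2pt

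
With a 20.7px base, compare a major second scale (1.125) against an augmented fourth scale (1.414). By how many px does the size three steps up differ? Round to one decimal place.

29.0px

Major second: 20.7 × 1.125³ = 29.473px
Augmented fourth: 20.7 × 1.414³ = 58.522px
Difference: 58.522 − 29.473 = 29.049px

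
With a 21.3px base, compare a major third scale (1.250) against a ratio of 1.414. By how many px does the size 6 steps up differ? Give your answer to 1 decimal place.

89.0px

Major third: 21.3 × 1.250⁶ = 81.253px
At 1.414: 21.3 × 1.414⁶ = 170.246px
Difference: 170.246 − 81.253 = 88.993px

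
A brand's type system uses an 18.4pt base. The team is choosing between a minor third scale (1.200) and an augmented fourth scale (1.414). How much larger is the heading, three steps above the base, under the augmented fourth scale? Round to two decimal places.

Minor third: 18.4 × 1.200³ = 31.7952pt
Augmented fourth: 18.4 × 1.414³ = 52.0195pt
Difference: 52.0195 − 31.7952 = 20.2243pt

20.22pt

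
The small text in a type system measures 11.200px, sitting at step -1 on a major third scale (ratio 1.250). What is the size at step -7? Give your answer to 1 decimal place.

2.9px

11.200 ÷ 1.250⁶ = 11.200 ÷ 3.81470 ≈ 2.936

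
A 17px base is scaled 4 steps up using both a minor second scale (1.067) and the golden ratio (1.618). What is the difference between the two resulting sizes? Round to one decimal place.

94.5px

Minor second: 17.0 × 1.067⁴ = 22.035px
Golden ratio: 17.0 × 1.618⁴ = 116.510px
Difference: 116.510 − 22.035 = 94.475px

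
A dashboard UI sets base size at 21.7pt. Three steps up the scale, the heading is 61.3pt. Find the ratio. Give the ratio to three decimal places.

The ratio satisfies 21.7 × r³ = 61.3, so r = (61.3 / 21.7)^(1/3).
r = 2.8249^(1/3) ≈ 1.4136

1.414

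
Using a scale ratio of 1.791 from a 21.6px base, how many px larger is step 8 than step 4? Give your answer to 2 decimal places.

Step 4: 21.6 × 1.791⁴ = 222.2471px
Step 8: 21.6 × 1.791⁸ = 2286.7487px
Difference: 2286.7487 − 222.2471 = 2064.5016px

2064.50px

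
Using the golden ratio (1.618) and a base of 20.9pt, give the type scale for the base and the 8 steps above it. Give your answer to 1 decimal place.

20.9pt, 33.8pt, 54.7pt, 88.5pt, 143.2pt, 231.8pt, 375.0pt, 606.7pt, 981.7pt

Step 0: 20.9pt
Step 1: 20.9 × 1.618 = 33.8
Step 2: 20.9 × 1.618² = 54.7
Step 3: 20.9 × 1.618³ = 88.5
Step 4: 20.9 × 1.618⁴ = 143.2
Step 5: 20.9 × 1.618⁵ = 231.8
Step 6: 20.9 × 1.618⁶ = 375.0
Step 7: 20.9 × 1.618⁷ = 606.7
Step 8: 20.9 × 1.618⁸ = 981.7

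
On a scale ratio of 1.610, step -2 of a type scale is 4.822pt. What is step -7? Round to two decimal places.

The gap is -7 − (-2) = -5 steps, so the factor is 1.610^-5.
4.822 ÷ 1.610⁵ = 4.822 ÷ 10.81756 ≈ 0.446

0.45pt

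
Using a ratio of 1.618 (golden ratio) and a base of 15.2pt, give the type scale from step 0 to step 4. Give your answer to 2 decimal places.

Step 0: 15.2pt
Step 1: 15.2 × 1.618 = 24.59
Step 2: 15.2 × 1.618² = 39.79
Step 3: 15.2 × 1.618³ = 64.38
Step 4: 15.2 × 1.618⁴ = 104.17

15.20pt, 24.59pt, 39.79pt, 64.38pt, 104.17pt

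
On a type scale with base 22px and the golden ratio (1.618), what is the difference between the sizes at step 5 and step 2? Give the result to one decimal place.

186.4px

Step 2: 22.0 × 1.618² = 57.594px
Step 5: 22.0 × 1.618⁵ = 243.958px
Difference: 243.958 − 57.594 = 186.364px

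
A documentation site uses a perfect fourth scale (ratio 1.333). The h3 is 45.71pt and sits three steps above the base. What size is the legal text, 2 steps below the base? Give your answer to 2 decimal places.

10.86pt

Moving from step +3 to step -2 is 5 steps down, so divide by r⁵.
45.71 ÷ 1.333⁵ = 45.71 ÷ 4.20873 ≈ 10.861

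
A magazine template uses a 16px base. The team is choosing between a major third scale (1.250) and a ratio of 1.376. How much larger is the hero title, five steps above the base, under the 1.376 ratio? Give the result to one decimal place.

30.1px

Major third: 16.0 × 1.250⁵ = 48.828px
At 1.376: 16.0 × 1.376⁵ = 78.925px
Difference: 78.925 − 48.828 = 30.097px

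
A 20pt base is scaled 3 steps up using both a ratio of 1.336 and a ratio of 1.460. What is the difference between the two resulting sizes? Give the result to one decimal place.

14.6pt

At 1.336: 20.0 × 1.336³ = 47.692pt
At 1.460: 20.0 × 1.460³ = 62.243pt
Difference: 62.243 − 47.692 = 14.551pt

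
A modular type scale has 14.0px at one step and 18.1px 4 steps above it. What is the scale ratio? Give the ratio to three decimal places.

The ratio satisfies 14.0 × r⁴ = 18.1, so r = (18.1 / 14.0)^(1/4).
r = 1.2929^(1/4) ≈ 1.0663

1.066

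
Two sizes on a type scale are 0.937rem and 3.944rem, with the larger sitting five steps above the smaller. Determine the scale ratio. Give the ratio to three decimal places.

1.333

The ratio satisfies 0.937 × r⁵ = 3.944, so r = (3.944 / 0.937)^(1/5).
r = 4.2092^(1/5) ≈ 1.3330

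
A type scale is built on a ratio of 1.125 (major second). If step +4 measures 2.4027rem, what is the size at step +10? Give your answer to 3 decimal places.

2.4027 × 1.125⁶ = 2.4027 × 2.02729 ≈ 4.871

4.871rem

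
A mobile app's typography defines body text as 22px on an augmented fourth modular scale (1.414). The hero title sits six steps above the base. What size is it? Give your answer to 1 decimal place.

175.8px

Each step on a modular scale multiplies by the ratio, so the size n steps from the base is base × ratioⁿ.
22.0 × 1.414⁶ = 22.0 × 7.99275 ≈ 175.84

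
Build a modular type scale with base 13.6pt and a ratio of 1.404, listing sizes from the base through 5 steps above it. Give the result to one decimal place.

Step 0: 13.6pt
Step 1: 13.6 × 1.404 = 19.1
Step 2: 13.6 × 1.404² = 26.8
Step 3: 13.6 × 1.404³ = 37.6
Step 4: 13.6 × 1.404⁴ = 52.8
Step 5: 13.6 × 1.404⁵ = 74.2

13.6pt, 19.1pt, 26.8pt, 37.6pt, 52.8pt, 74.2pt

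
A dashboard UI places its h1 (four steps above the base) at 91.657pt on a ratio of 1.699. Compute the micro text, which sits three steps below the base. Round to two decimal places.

2.24pt

Moving from step +4 to step -3 is 7 steps down, so divide by r⁷.
91.657 ÷ 1.699⁷ = 91.657 ÷ 40.86520 ≈ 2.243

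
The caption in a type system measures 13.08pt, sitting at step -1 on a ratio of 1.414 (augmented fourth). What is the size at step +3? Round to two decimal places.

52.29pt

13.08 × 1.414⁴ = 13.08 × 3.99758 ≈ 52.288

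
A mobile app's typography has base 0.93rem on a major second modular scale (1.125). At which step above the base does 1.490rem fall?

1.125ⁿ = 1.490 / 0.93 = 1.6022
n = ln(1.6022) / ln(1.125) = 0.4713 / 0.1178 ≈ 4.00

4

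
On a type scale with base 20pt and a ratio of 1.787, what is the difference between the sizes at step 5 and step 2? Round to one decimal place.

Step 2: 20.0 × 1.787² = 63.867pt
Step 5: 20.0 × 1.787⁵ = 364.462pt
Difference: 364.462 − 63.867 = 300.595pt

300.6pt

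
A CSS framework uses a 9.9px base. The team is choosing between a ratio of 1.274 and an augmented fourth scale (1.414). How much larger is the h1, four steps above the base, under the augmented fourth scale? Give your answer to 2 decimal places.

At 1.274: 9.9 × 1.274⁴ = 26.0803px
Augmented fourth: 9.9 × 1.414⁴ = 39.5761px
Difference: 39.5761 − 26.0803 = 13.4958px

13.50px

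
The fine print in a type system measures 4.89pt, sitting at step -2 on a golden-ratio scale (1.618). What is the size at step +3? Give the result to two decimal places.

The gap is 3 − (-2) = 5 steps, so the factor is 1.618^5.
4.89 × 1.618⁵ = 4.89 × 11.08901 ≈ 54.225

54.23pt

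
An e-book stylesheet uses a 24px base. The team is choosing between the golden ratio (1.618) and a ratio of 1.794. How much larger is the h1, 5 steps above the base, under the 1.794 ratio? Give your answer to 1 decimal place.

Golden ratio: 24.0 × 1.618⁵ = 266.136px
At 1.794: 24.0 × 1.794⁵ = 445.988px
Difference: 445.988 − 266.136 = 179.852px

179.9px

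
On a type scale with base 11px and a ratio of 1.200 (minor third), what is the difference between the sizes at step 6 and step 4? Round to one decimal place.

Step 4: 11.0 × 1.200⁴ = 22.810px
Step 6: 11.0 × 1.200⁶ = 32.846px
Difference: 32.846 − 22.810 = 10.036px

10.0px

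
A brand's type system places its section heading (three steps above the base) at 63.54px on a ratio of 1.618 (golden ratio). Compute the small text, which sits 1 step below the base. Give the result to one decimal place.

9.3px

63.54 ÷ 1.618⁴ = 63.54 ÷ 6.85353 ≈ 9.271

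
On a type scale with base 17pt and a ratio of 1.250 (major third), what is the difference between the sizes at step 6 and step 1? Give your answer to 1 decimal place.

43.6pt

Step 1: 17.0 × 1.250 = 21.250pt
Step 6: 17.0 × 1.250⁶ = 64.850pt
Difference: 64.850 − 21.250 = 43.600pt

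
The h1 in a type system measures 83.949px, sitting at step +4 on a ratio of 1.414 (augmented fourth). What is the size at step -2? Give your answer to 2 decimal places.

83.949 ÷ 1.414⁶ = 83.949 ÷ 7.99275 ≈ 10.503

10.50px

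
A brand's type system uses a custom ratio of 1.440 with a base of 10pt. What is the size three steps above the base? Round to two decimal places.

10.0 × 1.440³ = 10.0 × 2.98598 ≈ 29.86

29.86pt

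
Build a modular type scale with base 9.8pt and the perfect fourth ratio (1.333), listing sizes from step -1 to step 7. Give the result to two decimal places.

Step -1: 9.8 ÷ 1.333 = 7.35
Step 0: 9.8pt
Step 1: 9.8 × 1.333 = 13.06
Step 2: 9.8 × 1.333² = 17.41
Step 3: 9.8 × 1.333³ = 23.21
Step 4: 9.8 × 1.333⁴ = 30.94
Step 5: 9.8 × 1.333⁵ = 41.25
Step 6: 9.8 × 1.333⁶ = 54.98
Step 7: 9.8 × 1.333⁷ = 73.29

7.35pt, 9.80pt, 13.06pt, 17.41pt, 23.21pt, 30.94pt, 41.25pt, 54.98pt, 73.29pt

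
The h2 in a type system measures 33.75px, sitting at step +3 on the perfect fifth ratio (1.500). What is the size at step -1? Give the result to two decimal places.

6.67px

The gap is -1 − (3) = -4 steps, so the factor is 1.500^-4.
33.75 ÷ 1.500⁴ = 33.75 ÷ 5.06250 ≈ 6.667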